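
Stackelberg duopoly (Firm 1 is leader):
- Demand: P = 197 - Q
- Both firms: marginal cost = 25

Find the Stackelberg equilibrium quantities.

q₁* (leader) = 86.0, q₂* (follower) = 43.0

Work:
Follower's reaction: q₂ = (a - c - q₁)/2
Leader substitutes: π₁ = q₁·(a - q₁ - (a-c-q₁)/2 - c)
FOC: q₁* = (197 - 25)/2 = 86.00
Then: q₂* = (197 - 25 - 86.0)/2 = 43.00
Leader has first-mover advantage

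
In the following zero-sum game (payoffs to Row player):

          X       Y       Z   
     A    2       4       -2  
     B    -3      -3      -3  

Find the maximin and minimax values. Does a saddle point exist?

Maximin = -2, Minimax = -2, Saddle: True

Work:
Row minimums: [-2, -3] → maximin = -2
Column maximums: [2, 4, -2] → minimax = -2
Saddle point exists! Game value = -2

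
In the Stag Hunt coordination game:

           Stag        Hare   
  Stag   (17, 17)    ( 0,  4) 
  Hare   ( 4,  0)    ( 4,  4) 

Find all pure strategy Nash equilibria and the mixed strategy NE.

Pure NE: (Stag, Stag) and (Hare, Hare); Mixed NE: p = 0.2353, q = 0.2353

Work:
Check pure NE:
(Stag, Stag): (17, 17) - no unilateral deviation beneficial
(Hare, Hare): (4, 4) - no unilateral deviation beneficial
Mixed NE: P1 plays Stag with p = 0.2353, P2 plays Stag with q = 0.2353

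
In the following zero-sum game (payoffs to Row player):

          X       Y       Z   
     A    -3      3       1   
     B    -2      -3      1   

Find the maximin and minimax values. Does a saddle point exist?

Maximin = -3, Minimax = -2, Saddle: False

Work:
Row minimums: [-3, -3] → maximin = -3
Column maximums: [-2, 3, 1] → minimax = -2
No saddle point (maximin ≠ minimax). Mixed strategy needed.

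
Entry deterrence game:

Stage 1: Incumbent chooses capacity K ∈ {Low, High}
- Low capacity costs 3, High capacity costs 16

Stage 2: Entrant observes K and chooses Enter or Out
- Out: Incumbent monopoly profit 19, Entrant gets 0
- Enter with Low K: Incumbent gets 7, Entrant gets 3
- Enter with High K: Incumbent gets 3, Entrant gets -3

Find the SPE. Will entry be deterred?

SPE: (Low, Enter|Low, Out|High); Entry not deterred. Incumbent net profit = 4, Entrant gets 3

Work:
After Low K: Entrant enters (3 > 0)
After High K: Entrant stays out (-3 < 0)
Incumbent: Low → 7−3=4, High → 19−16=3
Incumbent chooses Low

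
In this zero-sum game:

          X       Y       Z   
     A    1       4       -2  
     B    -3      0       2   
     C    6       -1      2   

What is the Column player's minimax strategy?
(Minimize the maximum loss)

Column should play Z, value = 2

Work:
Column player minimizes Row's maximum payoff:
Column X: max payoff to Row = 6
Column Y: max payoff to Row = 4
Column Z: max payoff to Row = 2
Minimum is 2, achieved by column Z.
Minimax strategy: Z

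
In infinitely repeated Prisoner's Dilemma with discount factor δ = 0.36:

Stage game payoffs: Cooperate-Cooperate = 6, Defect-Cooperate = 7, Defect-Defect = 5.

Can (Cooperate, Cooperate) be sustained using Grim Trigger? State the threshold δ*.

δ* = 0.5; since δ = 0.36 < 0.5, cooperation cannot be sustained

Work:
For Grim Trigger:
Cooperate forever: 6/(1-δ)
Defect then punished: 7 + 5·δ/(1-δ)
Need: 6/(1-δ) ≥ 7 + 5·δ/(1-δ)
Solving: δ ≥ (T-R)/(T-P) = (7-6)/(7-5) = 0.5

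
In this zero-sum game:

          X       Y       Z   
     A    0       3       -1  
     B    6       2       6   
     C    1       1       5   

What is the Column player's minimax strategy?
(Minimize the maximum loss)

Column should play Y, value = 3

Work:
Column player minimizes Row's maximum payoff:
Column X: max payoff to Row = 6
Column Y: max payoff to Row = 3
Column Z: max payoff to Row = 6
Minimum is 3, achieved by column Y.
Minimax strategy: Y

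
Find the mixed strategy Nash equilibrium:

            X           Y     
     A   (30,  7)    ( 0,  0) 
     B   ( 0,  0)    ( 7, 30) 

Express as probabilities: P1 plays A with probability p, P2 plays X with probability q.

p = 0.8108, q = 0.1892

Work:
Find probabilities that make opponent indifferent:
P2 chooses q to make P1 indifferent between A and B
P1 chooses p to make P2 indifferent between X and Y
Mixed NE: P1 plays (A: 0.8108, B: 0.1892), P2 plays (X: 0.1892, Y: 0.8108)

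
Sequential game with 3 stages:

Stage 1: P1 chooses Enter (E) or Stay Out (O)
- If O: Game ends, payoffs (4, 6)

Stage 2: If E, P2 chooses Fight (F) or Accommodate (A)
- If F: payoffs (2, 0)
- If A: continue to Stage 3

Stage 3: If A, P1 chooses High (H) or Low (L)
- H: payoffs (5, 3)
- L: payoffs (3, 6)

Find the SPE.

SPE: (E, A, H); Outcome (5, 3)

Work:
Stage 3: P1 chooses H (5 vs 3)
Stage 2: P2: F->0, A->3 (anticipating H). Choose A
Stage 1: P1: O->4, E->5 (anticipating A, H). Choose E
SPE path: E -> A -> H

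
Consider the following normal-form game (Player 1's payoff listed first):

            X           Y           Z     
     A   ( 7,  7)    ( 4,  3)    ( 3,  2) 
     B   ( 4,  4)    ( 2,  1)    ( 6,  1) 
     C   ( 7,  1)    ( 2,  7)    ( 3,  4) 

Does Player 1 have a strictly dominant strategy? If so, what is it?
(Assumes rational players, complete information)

No strictly dominant strategy exists for Player 1

Work:
A strategy strictly dominates another if it gives a strictly higher payoff against every opponent action. Compare each pair of P1's strategies column-by-column:
  A vs B: [7 vs 4, 4 vs 2, 3 vs 6] → A does not strictly dominate B (column Z: 3 ≤ 6)
  A vs C: [7 vs 7, 4 vs 2, 3 vs 3] → A does not strictly dominate C (column X: 7 ≤ 7)
  B vs A: [4 vs 7, 2 vs 4, 6 vs 3] → B does not strictly dominate A (column X: 4 ≤ 7)
  B vs C: [4 vs 7, 2 vs 2, 6 vs 3] → B does not strictly dominate C (column X: 4 ≤ 7)
  C vs A: [7 vs 7, 2 vs 4, 3 vs 3] → C does not strictly dominate A (column X: 7 ≤ 7)
  C vs B: [7 vs 4, 2 vs 2, 3 vs 6] → C does not strictly dominate B (column Y: 2 ≤ 2)
No single strategy strictly dominates all others → no strictly dominant strategy.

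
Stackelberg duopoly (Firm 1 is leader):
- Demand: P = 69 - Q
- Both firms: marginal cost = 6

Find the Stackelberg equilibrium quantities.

q₁* (leader) = 31.5, q₂* (follower) = 15.75

Work:
Follower's reaction: q₂ = (a - c - q₁)/2
Leader substitutes: π₁ = q₁·(a - q₁ - (a-c-q₁)/2 - c)
FOC: q₁* = (69 - 6)/2 = 31.50
Then: q₂* = (69 - 6 - 31.5)/2 = 15.75
Leader has first-mover advantage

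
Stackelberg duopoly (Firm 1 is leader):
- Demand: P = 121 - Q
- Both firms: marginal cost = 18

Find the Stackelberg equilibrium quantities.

q₁* (leader) = 51.5, q₂* (follower) = 25.75

Work:
Follower's reaction: q₂ = (a - c - q₁)/2
Leader substitutes: π₁ = q₁·(a - q₁ - (a-c-q₁)/2 - c)
FOC: q₁* = (121 - 18)/2 = 51.50
Then: q₂* = (121 - 18 - 51.5)/2 = 25.75
Leader has first-mover advantage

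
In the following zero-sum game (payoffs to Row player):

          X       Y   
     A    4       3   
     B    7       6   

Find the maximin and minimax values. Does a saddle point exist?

Maximin = 6, Minimax = 6, Saddle: True

Work:
Row minimums: [3, 6] → maximin = 6
Column maximums: [7, 6] → minimax = 6
Saddle point exists! Game value = 6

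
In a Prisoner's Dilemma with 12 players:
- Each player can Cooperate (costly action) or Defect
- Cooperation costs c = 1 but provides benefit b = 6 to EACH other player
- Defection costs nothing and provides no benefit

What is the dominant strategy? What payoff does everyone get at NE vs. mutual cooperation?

Dominant: Defect; NE payoff = 0; Coop payoff = 65

Work:
Defect dominates (saves cost c = 1, benefit to others is external)
NE: All defect → everyone gets 0
If all cooperate: each receives (11)×6 - 1 = 65
Social dilemma: 65 > 0 but NE gives 0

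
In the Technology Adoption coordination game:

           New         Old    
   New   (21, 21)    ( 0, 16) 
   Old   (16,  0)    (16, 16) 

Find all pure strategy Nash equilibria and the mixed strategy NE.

Pure NE: (New, New) and (Old, Old); Mixed NE: p = 0.7619, q = 0.7619

Work:
Check pure NE:
(New, New): (21, 21) - no unilateral deviation beneficial
(Old, Old): (16, 16) - no unilateral deviation beneficial
Mixed NE: P1 plays New with p = 0.7619, P2 plays New with q = 0.7619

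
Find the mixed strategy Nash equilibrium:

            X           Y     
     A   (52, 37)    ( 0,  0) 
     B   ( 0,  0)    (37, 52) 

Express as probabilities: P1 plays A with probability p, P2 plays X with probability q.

p = 0.5843, q = 0.4157

Work:
Find probabilities that make opponent indifferent:
P2 chooses q to make P1 indifferent between A and B
P1 chooses p to make P2 indifferent between X and Y
Mixed NE: P1 plays (A: 0.5843, B: 0.4157), P2 plays (X: 0.4157, Y: 0.5843)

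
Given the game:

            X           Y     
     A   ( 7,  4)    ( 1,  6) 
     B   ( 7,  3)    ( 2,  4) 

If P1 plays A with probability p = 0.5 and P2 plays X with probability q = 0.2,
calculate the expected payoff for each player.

E[P1] = 2.6, E[P2] = 4.7

Work:
E[P1] = p·q·π₁(A,X) + p·(1-q)·π₁(A,Y) + (1-p)·q·π₁(B,X) + (1-p)·(1-q)·π₁(B,Y)
= 0.5·0.2·7 + 0.5·0.8·1 + 0.5·0.2·7 + 0.5·0.8·2
= 2.6

E[P2] = 4.7 (similar calculation)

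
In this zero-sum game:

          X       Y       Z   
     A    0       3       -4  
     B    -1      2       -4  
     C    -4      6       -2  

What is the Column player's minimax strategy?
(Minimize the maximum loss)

Column should play Z, value = -2

Work:
Column player minimizes Row's maximum payoff:
Column X: max payoff to Row = 0
Column Y: max payoff to Row = 6
Column Z: max payoff to Row = -2
Minimum is -2, achieved by column Z.
Minimax strategy: Z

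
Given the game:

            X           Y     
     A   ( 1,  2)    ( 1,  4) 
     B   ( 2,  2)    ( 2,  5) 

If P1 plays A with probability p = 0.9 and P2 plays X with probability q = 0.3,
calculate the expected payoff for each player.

E[P1] = 1.1, E[P2] = 3.47

Work:
E[P1] = p·q·π₁(A,X) + p·(1-q)·π₁(A,Y) + (1-p)·q·π₁(B,X) + (1-p)·(1-q)·π₁(B,Y)
= 0.9·0.3·1 + 0.9·0.7·1 + 0.1·0.3·2 + 0.1·0.7·2
= 1.1

E[P2] = 3.47 (similar calculation)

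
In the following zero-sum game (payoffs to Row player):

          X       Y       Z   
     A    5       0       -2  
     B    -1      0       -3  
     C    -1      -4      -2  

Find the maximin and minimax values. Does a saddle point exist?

Maximin = -2, Minimax = -2, Saddle: True

Work:
Row minimums: [-2, -3, -4] → maximin = -2
Column maximums: [5, 0, -2] → minimax = -2
Saddle point exists! Game value = -2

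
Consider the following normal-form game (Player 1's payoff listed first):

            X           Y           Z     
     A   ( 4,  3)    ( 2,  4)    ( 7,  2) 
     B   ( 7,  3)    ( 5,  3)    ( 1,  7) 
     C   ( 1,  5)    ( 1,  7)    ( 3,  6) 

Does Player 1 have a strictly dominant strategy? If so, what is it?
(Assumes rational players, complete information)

No strictly dominant strategy exists for Player 1

Work:
A strategy strictly dominates another if it gives a strictly higher payoff against every opponent action. Compare each pair of P1's strategies column-by-column:
  A vs B: [4 vs 7, 2 vs 5, 7 vs 1] → A does not strictly dominate B (column X: 4 ≤ 7)
  A vs C: [4 vs 1, 2 vs 1, 7 vs 3] → A strictly dominates C
  B vs A: [7 vs 4, 5 vs 2, 1 vs 7] → B does not strictly dominate A (column Z: 1 ≤ 7)
  B vs C: [7 vs 1, 5 vs 1, 1 vs 3] → B does not strictly dominate C (column Z: 1 ≤ 3)
  C vs A: [1 vs 4, 1 vs 2, 3 vs 7] → C does not strictly dominate A (column X: 1 ≤ 4)
  C vs B: [1 vs 7, 1 vs 5, 3 vs 1] → C does not strictly dominate B (column X: 1 ≤ 7)
No single strategy strictly dominates all others → no strictly dominant strategy.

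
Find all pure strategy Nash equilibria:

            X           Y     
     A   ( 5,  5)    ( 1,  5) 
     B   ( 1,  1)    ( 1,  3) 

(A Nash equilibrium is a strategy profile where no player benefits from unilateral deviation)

Nash equilibrium: (A, X), (A, Y), (B, Y)

Work:
Best responses:
  P1 vs X: payoffs [5, 1] → best response A (payoff 5)
  P1 vs Y: payoffs [1, 1] → best response A/B (payoff 1)
  P2 vs A: payoffs [5, 5] → best response X/Y (payoff 5)
  P2 vs B: payoffs [1, 3] → best response Y (payoff 3)
Mutual best responses: (A,X), (A,Y), (B,Y) → Nash equilibria.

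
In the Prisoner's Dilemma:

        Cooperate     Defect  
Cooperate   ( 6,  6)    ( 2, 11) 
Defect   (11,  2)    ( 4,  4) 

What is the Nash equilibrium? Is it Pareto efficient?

(Defect, Defect) is NE; not Pareto efficient

Work:
Defect dominates Cooperate for both players:
If P2 cooperates: Defect (11) > Cooperate (6)
If P2 defects: Defect (4) > Cooperate (2)
NE: (Defect, Defect) with payoff (4, 4)
But (Cooperate, Cooperate) = (6, 6) Pareto dominates (4, 4)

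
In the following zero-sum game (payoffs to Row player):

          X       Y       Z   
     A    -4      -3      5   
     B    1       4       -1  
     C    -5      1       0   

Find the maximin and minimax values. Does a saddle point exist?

Maximin = -1, Minimax = 1, Saddle: False

Work:
Row minimums: [-4, -1, -5] → maximin = -1
Column maximums: [1, 4, 5] → minimax = 1
No saddle point (maximin ≠ minimax). Mixed strategy needed.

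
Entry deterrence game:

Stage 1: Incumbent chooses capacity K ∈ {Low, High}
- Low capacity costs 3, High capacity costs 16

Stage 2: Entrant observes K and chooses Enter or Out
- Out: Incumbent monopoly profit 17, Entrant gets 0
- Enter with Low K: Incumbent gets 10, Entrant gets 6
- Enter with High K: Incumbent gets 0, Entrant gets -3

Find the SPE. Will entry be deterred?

SPE: (Low, Enter|Low, Out|High); Entry not deterred. Incumbent net profit = 7, Entrant gets 6

Work:
After Low K: Entrant enters (6 > 0)
After High K: Entrant stays out (-3 < 0)
Incumbent: Low → 10−3=7, High → 17−16=1
Incumbent chooses Low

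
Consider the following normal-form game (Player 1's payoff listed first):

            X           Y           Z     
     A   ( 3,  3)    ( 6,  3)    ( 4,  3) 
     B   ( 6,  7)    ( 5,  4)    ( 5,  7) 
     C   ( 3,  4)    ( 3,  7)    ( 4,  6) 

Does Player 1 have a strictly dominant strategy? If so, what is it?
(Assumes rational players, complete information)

No strictly dominant strategy exists for Player 1

Work:
A strategy strictly dominates another if it gives a strictly higher payoff against every opponent action. Compare each pair of P1's strategies column-by-column:
  A vs B: [3 vs 6, 6 vs 5, 4 vs 5] → A does not strictly dominate B (column X: 3 ≤ 6)
  A vs C: [3 vs 3, 6 vs 3, 4 vs 4] → A does not strictly dominate C (column X: 3 ≤ 3)
  B vs A: [6 vs 3, 5 vs 6, 5 vs 4] → B does not strictly dominate A (column Y: 5 ≤ 6)
  B vs C: [6 vs 3, 5 vs 3, 5 vs 4] → B strictly dominates C
  C vs A: [3 vs 3, 3 vs 6, 4 vs 4] → C does not strictly dominate A (column X: 3 ≤ 3)
  C vs B: [3 vs 6, 3 vs 5, 4 vs 5] → C does not strictly dominate B (column X: 3 ≤ 6)
No single strategy strictly dominates all others → no strictly dominant strategy.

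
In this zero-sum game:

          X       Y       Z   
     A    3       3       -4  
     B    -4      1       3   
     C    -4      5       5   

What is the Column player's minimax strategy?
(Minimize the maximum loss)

Column should play X, value = 3

Work:
Column player minimizes Row's maximum payoff:
Column X: max payoff to Row = 3
Column Y: max payoff to Row = 5
Column Z: max payoff to Row = 5
Minimum is 3, achieved by column X.
Minimax strategy: X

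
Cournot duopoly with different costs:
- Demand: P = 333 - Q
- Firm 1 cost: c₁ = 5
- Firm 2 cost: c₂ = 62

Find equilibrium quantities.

q₁* = 128.33, q₂* = 71.33

Work:
Reaction: q₁ = (333 - 5 - q₂)/2
Reaction: q₂ = (333 - 62 - q₁)/2
Solve simultaneously:
q₁* = (333 - 2×5 + 62)/3 = 128.33
q₂* = (333 - 2×62 + 5)/3 = 71.33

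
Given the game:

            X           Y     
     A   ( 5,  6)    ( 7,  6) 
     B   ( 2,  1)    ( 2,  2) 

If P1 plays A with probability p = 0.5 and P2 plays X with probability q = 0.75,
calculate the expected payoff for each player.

E[P1] = 3.75, E[P2] = 3.625

Work:
E[P1] = p·q·π₁(A,X) + p·(1-q)·π₁(A,Y) + (1-p)·q·π₁(B,X) + (1-p)·(1-q)·π₁(B,Y)
= 0.5·0.75·5 + 0.5·0.25·7 + 0.5·0.75·2 + 0.5·0.25·2
= 3.75

E[P2] = 3.625 (similar calculation)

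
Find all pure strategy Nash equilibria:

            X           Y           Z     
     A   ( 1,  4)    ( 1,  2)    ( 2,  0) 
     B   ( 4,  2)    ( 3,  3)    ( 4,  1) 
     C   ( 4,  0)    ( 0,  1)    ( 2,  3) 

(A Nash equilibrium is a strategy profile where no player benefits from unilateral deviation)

Nash equilibrium: (B, Y)

Work:
Best responses:
  P1 vs X: payoffs [1, 4, 4] → best response B/C (payoff 4)
  P1 vs Y: payoffs [1, 3, 0] → best response B (payoff 3)
  P1 vs Z: payoffs [2, 4, 2] → best response B (payoff 4)
  P2 vs A: payoffs [4, 2, 0] → best response X (payoff 4)
  P2 vs B: payoffs [2, 3, 1] → best response Y (payoff 3)
  P2 vs C: payoffs [0, 1, 3] → best response Z (payoff 3)
Mutual best responses: (B,Y) → Nash equilibria.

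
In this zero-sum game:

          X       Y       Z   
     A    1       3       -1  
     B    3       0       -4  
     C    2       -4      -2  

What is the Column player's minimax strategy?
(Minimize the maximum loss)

Column should play Z, value = -1

Work:
Column player minimizes Row's maximum payoff:
Column X: max payoff to Row = 3
Column Y: max payoff to Row = 3
Column Z: max payoff to Row = -1
Minimum is -1, achieved by column Z.
Minimax strategy: Z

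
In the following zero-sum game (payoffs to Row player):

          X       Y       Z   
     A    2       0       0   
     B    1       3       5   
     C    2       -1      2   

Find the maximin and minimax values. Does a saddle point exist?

Maximin = 1, Minimax = 2, Saddle: False

Work:
Row minimums: [0, 1, -1] → maximin = 1
Column maximums: [2, 3, 5] → minimax = 2
No saddle point (maximin ≠ minimax). Mixed strategy needed.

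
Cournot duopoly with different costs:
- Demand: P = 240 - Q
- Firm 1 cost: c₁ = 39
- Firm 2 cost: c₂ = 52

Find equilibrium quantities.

q₁* = 71.33, q₂* = 58.33

Work:
Reaction: q₁ = (240 - 39 - q₂)/2
Reaction: q₂ = (240 - 52 - q₁)/2
Solve simultaneously:
q₁* = (240 - 2×39 + 52)/3 = 71.33
q₂* = (240 - 2×52 + 39)/3 = 58.33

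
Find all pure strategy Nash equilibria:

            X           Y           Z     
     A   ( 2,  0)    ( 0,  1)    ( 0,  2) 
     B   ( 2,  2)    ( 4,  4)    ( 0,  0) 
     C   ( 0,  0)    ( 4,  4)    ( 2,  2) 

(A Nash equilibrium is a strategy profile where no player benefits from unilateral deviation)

Nash equilibrium: (B, Y), (C, Y)

Work:
Best responses:
  P1 vs X: payoffs [2, 2, 0] → best response A/B (payoff 2)
  P1 vs Y: payoffs [0, 4, 4] → best response B/C (payoff 4)
  P1 vs Z: payoffs [0, 0, 2] → best response C (payoff 2)
  P2 vs A: payoffs [0, 1, 2] → best response Z (payoff 2)
  P2 vs B: payoffs [2, 4, 0] → best response Y (payoff 4)
  P2 vs C: payoffs [0, 4, 2] → best response Y (payoff 4)
Mutual best responses: (B,Y), (C,Y) → Nash equilibria.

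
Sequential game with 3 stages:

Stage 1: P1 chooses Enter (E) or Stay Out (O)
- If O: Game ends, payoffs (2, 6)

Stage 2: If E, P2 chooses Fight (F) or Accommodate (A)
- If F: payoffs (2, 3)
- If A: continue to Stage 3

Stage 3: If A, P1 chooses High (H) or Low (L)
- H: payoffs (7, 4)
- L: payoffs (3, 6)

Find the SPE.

SPE: (E, A, H); Outcome (7, 4)

Work:
Stage 3: P1 chooses H (7 vs 3)
Stage 2: P2: F->3, A->4 (anticipating H). Choose A
Stage 1: P1: O->2, E->7 (anticipating A, H). Choose E
SPE path: E -> A -> H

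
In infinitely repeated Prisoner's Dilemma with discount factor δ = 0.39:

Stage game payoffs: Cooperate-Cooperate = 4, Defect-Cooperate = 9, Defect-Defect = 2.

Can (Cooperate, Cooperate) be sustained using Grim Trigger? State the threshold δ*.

δ* = 0.7143; since δ = 0.39 < 0.7143, cooperation cannot be sustained

Work:
For Grim Trigger:
Cooperate forever: 4/(1-δ)
Defect then punished: 9 + 2·δ/(1-δ)
Need: 4/(1-δ) ≥ 9 + 2·δ/(1-δ)
Solving: δ ≥ (T-R)/(T-P) = (9-4)/(9-2) = 0.7143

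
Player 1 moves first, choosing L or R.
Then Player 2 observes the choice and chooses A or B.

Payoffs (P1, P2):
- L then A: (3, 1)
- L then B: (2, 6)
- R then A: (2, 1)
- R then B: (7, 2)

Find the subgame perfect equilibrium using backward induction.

P1 plays R, P2 plays B after L and B after R; Payoff (7, 2)

Work:
Backward induction:
After L: P2 chooses B → P1 gets 2
After R: P2 chooses B → P1 gets 7
P1 chooses R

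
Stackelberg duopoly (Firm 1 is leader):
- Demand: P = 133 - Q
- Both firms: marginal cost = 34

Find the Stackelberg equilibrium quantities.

q₁* (leader) = 49.5, q₂* (follower) = 24.75

Work:
Follower's reaction: q₂ = (a - c - q₁)/2
Leader substitutes: π₁ = q₁·(a - q₁ - (a-c-q₁)/2 - c)
FOC: q₁* = (133 - 34)/2 = 49.50
Then: q₂* = (133 - 34 - 49.5)/2 = 24.75
Leader has first-mover advantage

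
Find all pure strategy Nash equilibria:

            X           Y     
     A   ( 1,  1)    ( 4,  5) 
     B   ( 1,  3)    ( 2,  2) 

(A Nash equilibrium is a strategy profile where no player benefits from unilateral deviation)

Nash equilibrium: (A, Y), (B, X)

Work:
Best responses:
  P1 vs X: payoffs [1, 1] → best response A/B (payoff 1)
  P1 vs Y: payoffs [4, 2] → best response A (payoff 4)
  P2 vs A: payoffs [1, 5] → best response Y (payoff 5)
  P2 vs B: payoffs [3, 2] → best response X (payoff 3)
Mutual best responses: (A,Y), (B,X) → Nash equilibria.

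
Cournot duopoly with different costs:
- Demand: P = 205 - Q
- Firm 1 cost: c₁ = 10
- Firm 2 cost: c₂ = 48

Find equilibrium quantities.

q₁* = 77.67, q₂* = 39.67

Work:
Reaction: q₁ = (205 - 10 - q₂)/2
Reaction: q₂ = (205 - 48 - q₁)/2
Solve simultaneously:
q₁* = (205 - 2×10 + 48)/3 = 77.67
q₂* = (205 - 2×48 + 10)/3 = 39.67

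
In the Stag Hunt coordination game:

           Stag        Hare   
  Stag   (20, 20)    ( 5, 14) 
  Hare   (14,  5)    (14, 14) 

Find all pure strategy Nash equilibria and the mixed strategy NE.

Pure NE: (Stag, Stag) and (Hare, Hare); Mixed NE: p = 0.6, q = 0.6

Work:
Check pure NE:
(Stag, Stag): (20, 20) - no unilateral deviation beneficial
(Hare, Hare): (14, 14) - no unilateral deviation beneficial
Mixed NE: P1 plays Stag with p = 0.6, P2 plays Stag with q = 0.6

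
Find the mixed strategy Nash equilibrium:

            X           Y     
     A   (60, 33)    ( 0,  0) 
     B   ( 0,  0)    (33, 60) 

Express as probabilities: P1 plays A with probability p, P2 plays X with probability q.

p = 0.6452, q = 0.3548

Work:
Find probabilities that make opponent indifferent:
P2 chooses q to make P1 indifferent between A and B
P1 chooses p to make P2 indifferent between X and Y
Mixed NE: P1 plays (A: 0.6452, B: 0.3548), P2 plays (X: 0.3548, Y: 0.6452)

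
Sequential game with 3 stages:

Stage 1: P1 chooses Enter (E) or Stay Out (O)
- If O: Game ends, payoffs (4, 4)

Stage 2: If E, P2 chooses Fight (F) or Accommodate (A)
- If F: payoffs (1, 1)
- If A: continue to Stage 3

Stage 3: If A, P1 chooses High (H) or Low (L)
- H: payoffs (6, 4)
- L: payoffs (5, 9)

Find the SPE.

SPE: (E, A, H); Outcome (6, 4)

Work:
Stage 3: P1 chooses H (6 vs 5)
Stage 2: P2: F->1, A->4 (anticipating H). Choose A
Stage 1: P1: O->4, E->6 (anticipating A, H). Choose E
SPE path: E -> A -> H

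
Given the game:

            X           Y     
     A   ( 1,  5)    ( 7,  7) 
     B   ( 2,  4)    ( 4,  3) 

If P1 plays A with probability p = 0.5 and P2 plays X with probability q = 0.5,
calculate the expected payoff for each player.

E[P1] = 3.5, E[P2] = 4.75

Work:
E[P1] = p·q·π₁(A,X) + p·(1-q)·π₁(A,Y) + (1-p)·q·π₁(B,X) + (1-p)·(1-q)·π₁(B,Y)
= 0.5·0.5·1 + 0.5·0.5·7 + 0.5·0.5·2 + 0.5·0.5·4
= 3.5

E[P2] = 4.75 (similar calculation)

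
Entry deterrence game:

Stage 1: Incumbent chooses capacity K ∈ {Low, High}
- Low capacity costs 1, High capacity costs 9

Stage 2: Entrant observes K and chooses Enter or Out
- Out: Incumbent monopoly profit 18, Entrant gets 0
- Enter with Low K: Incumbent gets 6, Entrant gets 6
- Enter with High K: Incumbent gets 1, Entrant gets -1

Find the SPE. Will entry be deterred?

SPE: (High, Enter|Low, Out|High); Entry deterred. Incumbent net profit = 9

Work:
After Low K: Entrant enters (6 > 0)
After High K: Entrant stays out (-1 < 0)
Incumbent: Low → 6−1=5, High → 18−9=9
Incumbent chooses High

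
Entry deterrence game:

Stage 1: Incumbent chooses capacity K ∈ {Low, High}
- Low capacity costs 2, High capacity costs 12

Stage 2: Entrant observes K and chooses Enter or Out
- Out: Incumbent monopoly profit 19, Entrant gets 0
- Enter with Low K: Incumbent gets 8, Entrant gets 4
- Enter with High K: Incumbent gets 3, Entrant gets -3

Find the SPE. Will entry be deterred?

SPE: (High, Enter|Low, Out|High); Entry deterred. Incumbent net profit = 7

Work:
After Low K: Entrant enters (4 > 0)
After High K: Entrant stays out (-3 < 0)
Incumbent: Low → 8−2=6, High → 19−12=7
Incumbent chooses High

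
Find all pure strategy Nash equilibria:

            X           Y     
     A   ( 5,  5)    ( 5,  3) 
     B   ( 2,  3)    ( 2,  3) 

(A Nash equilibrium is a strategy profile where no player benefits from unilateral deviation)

Nash equilibrium: (A, X)

Work:
Best responses:
  P1 vs X: payoffs [5, 2] → best response A (payoff 5)
  P1 vs Y: payoffs [5, 2] → best response A (payoff 5)
  P2 vs A: payoffs [5, 3] → best response X (payoff 5)
  P2 vs B: payoffs [3, 3] → best response X/Y (payoff 3)
Mutual best responses: (A,X) → Nash equilibria.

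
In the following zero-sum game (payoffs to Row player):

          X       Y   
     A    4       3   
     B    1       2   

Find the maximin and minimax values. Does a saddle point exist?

Maximin = 3, Minimax = 3, Saddle: True

Work:
Row minimums: [3, 1] → maximin = 3
Column maximums: [4, 3] → minimax = 3
Saddle point exists! Game value = 3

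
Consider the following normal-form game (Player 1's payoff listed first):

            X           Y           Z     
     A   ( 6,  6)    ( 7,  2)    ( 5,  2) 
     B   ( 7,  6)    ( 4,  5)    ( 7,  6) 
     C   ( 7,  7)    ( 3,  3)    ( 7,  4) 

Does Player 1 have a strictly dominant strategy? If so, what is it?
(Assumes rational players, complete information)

No strictly dominant strategy exists for Player 1

Work:
A strategy strictly dominates another if it gives a strictly higher payoff against every opponent action. Compare each pair of P1's strategies column-by-column:
  A vs B: [6 vs 7, 7 vs 4, 5 vs 7] → A does not strictly dominate B (column X: 6 ≤ 7)
  A vs C: [6 vs 7, 7 vs 3, 5 vs 7] → A does not strictly dominate C (column X: 6 ≤ 7)
  B vs A: [7 vs 6, 4 vs 7, 7 vs 5] → B does not strictly dominate A (column Y: 4 ≤ 7)
  B vs C: [7 vs 7, 4 vs 3, 7 vs 7] → B does not strictly dominate C (column X: 7 ≤ 7)
  C vs A: [7 vs 6, 3 vs 7, 7 vs 5] → C does not strictly dominate A (column Y: 3 ≤ 7)
  C vs B: [7 vs 7, 3 vs 4, 7 vs 7] → C does not strictly dominate B (column X: 7 ≤ 7)
No single strategy strictly dominates all others → no strictly dominant strategy.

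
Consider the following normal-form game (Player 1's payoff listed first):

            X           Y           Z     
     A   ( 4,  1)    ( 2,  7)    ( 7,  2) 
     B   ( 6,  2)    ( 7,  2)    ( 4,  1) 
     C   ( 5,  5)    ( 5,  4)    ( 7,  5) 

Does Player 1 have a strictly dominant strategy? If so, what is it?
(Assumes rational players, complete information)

No strictly dominant strategy exists for Player 1

Work:
A strategy strictly dominates another if it gives a strictly higher payoff against every opponent action. Compare each pair of P1's strategies column-by-column:
  A vs B: [4 vs 6, 2 vs 7, 7 vs 4] → A does not strictly dominate B (column X: 4 ≤ 6)
  A vs C: [4 vs 5, 2 vs 5, 7 vs 7] → A does not strictly dominate C (column X: 4 ≤ 5)
  B vs A: [6 vs 4, 7 vs 2, 4 vs 7] → B does not strictly dominate A (column Z: 4 ≤ 7)
  B vs C: [6 vs 5, 7 vs 5, 4 vs 7] → B does not strictly dominate C (column Z: 4 ≤ 7)
  C vs A: [5 vs 4, 5 vs 2, 7 vs 7] → C does not strictly dominate A (column Z: 7 ≤ 7)
  C vs B: [5 vs 6, 5 vs 7, 7 vs 4] → C does not strictly dominate B (column X: 5 ≤ 6)
No single strategy strictly dominates all others → no strictly dominant strategy.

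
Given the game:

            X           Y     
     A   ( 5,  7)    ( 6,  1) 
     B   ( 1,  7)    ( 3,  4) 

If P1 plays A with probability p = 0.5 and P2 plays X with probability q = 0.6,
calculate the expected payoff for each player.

E[P1] = 3.6, E[P2] = 5.2

Work:
E[P1] = p·q·π₁(A,X) + p·(1-q)·π₁(A,Y) + (1-p)·q·π₁(B,X) + (1-p)·(1-q)·π₁(B,Y)
= 0.5·0.6·5 + 0.5·0.4·6 + 0.5·0.6·1 + 0.5·0.4·3
= 3.6

E[P2] = 5.2 (similar calculation)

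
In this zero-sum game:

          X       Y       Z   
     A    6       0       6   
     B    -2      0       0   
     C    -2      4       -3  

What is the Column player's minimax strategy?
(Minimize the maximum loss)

Column should play Y, value = 4

Work:
Column player minimizes Row's maximum payoff:
Column X: max payoff to Row = 6
Column Y: max payoff to Row = 4
Column Z: max payoff to Row = 6
Minimum is 4, achieved by column Y.
Minimax strategy: Y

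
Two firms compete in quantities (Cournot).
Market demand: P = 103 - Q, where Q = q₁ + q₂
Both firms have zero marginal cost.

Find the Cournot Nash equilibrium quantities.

q₁* = q₂* = 34.33; P* = 34.33

Work:
Profit: π_i = P·q_i = (a - q_i - q_j)·q_i
FOC: ∂π_i/∂q_i = a - 2q_i - q_j = 0
Reaction function: q_i = (103 - q_j)/2
Symmetry: q* = 103/3 = 34.33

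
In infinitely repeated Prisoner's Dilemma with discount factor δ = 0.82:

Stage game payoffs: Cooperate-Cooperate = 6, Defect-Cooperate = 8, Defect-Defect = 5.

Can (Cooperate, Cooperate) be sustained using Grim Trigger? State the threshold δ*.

δ* = 0.6667; since δ = 0.82 ≥ 0.6667, cooperation can be sustained

Work:
For Grim Trigger:
Cooperate forever: 6/(1-δ)
Defect then punished: 8 + 5·δ/(1-δ)
Need: 6/(1-δ) ≥ 8 + 5·δ/(1-δ)
Solving: δ ≥ (T-R)/(T-P) = (8-6)/(8-5) = 0.6667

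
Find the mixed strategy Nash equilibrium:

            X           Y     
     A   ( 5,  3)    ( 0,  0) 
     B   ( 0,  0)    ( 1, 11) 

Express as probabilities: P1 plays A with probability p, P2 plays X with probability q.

p = 0.7857, q = 0.1667

Work:
Find probabilities that make opponent indifferent:
P2 chooses q to make P1 indifferent between A and B
P1 chooses p to make P2 indifferent between X and Y
Mixed NE: P1 plays (A: 0.7857, B: 0.2143), P2 plays (X: 0.1667, Y: 0.8333)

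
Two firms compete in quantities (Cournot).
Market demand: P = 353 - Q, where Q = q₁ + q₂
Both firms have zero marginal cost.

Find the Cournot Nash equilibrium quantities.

q₁* = q₂* = 117.67; P* = 117.67

Work:
Profit: π_i = P·q_i = (a - q_i - q_j)·q_i
FOC: ∂π_i/∂q_i = a - 2q_i - q_j = 0
Reaction function: q_i = (353 - q_j)/2
Symmetry: q* = 353/3 = 117.67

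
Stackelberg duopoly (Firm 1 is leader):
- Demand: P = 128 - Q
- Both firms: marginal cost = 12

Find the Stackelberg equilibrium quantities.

q₁* (leader) = 58.0, q₂* (follower) = 29.0

Work:
Follower's reaction: q₂ = (a - c - q₁)/2
Leader substitutes: π₁ = q₁·(a - q₁ - (a-c-q₁)/2 - c)
FOC: q₁* = (128 - 12)/2 = 58.00
Then: q₂* = (128 - 12 - 58.0)/2 = 29.00
Leader has first-mover advantage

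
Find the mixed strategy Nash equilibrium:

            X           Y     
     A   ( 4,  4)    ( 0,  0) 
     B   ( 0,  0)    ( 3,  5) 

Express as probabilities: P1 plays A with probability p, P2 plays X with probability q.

p = 0.5556, q = 0.4286

Work:
Find probabilities that make opponent indifferent:
P2 chooses q to make P1 indifferent between A and B
P1 chooses p to make P2 indifferent between X and Y
Mixed NE: P1 plays (A: 0.5556, B: 0.4444), P2 plays (X: 0.4286, Y: 0.5714)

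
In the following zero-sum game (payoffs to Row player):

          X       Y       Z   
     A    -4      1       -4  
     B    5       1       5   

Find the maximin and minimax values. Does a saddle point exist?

Maximin = 1, Minimax = 1, Saddle: True

Work:
Row minimums: [-4, 1] → maximin = 1
Column maximums: [5, 1, 5] → minimax = 1
Saddle point exists! Game value = 1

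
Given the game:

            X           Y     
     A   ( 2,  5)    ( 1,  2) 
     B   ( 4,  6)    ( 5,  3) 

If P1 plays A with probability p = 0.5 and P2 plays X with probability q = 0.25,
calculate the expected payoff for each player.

E[P1] = 3.0, E[P2] = 3.25

Work:
E[P1] = p·q·π₁(A,X) + p·(1-q)·π₁(A,Y) + (1-p)·q·π₁(B,X) + (1-p)·(1-q)·π₁(B,Y)
= 0.5·0.25·2 + 0.5·0.75·1 + 0.5·0.25·4 + 0.5·0.75·5
= 3.0

E[P2] = 3.25 (similar calculation)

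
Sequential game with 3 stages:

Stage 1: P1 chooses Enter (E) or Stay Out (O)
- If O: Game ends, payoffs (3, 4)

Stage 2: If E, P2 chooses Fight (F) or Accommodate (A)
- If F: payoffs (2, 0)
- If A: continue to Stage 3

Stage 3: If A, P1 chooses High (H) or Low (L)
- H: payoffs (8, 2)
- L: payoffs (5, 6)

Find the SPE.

SPE: (E, A, H); Outcome (8, 2)

Work:
Stage 3: P1 chooses H (8 vs 5)
Stage 2: P2: F->0, A->2 (anticipating H). Choose A
Stage 1: P1: O->3, E->8 (anticipating A, H). Choose E
SPE path: E -> A -> H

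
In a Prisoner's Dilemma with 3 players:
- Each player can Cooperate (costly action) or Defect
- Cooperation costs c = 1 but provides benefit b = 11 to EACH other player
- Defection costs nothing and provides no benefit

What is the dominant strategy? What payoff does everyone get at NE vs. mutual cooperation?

Dominant: Defect; NE payoff = 0; Coop payoff = 21

Work:
Defect dominates (saves cost c = 1, benefit to others is external)
NE: All defect → everyone gets 0
If all cooperate: each receives (2)×11 - 1 = 21
Social dilemma: 21 > 0 but NE gives 0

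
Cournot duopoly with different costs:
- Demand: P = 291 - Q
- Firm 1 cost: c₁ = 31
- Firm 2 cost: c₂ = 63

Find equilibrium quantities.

q₁* = 97.33, q₂* = 65.33

Work:
Reaction: q₁ = (291 - 31 - q₂)/2
Reaction: q₂ = (291 - 63 - q₁)/2
Solve simultaneously:
q₁* = (291 - 2×31 + 63)/3 = 97.33
q₂* = (291 - 2×63 + 31)/3 = 65.33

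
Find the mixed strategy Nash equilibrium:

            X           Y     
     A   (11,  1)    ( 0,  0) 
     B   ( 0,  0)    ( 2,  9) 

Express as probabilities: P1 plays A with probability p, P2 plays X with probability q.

p = 0.9, q = 0.1538

Work:
Find probabilities that make opponent indifferent:
P2 chooses q to make P1 indifferent between A and B
P1 chooses p to make P2 indifferent between X and Y
Mixed NE: P1 plays (A: 0.9, B: 0.1), P2 plays (X: 0.1538, Y: 0.8462)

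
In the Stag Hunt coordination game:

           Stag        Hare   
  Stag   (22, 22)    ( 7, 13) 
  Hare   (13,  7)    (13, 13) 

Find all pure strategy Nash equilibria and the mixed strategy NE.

Pure NE: (Stag, Stag) and (Hare, Hare); Mixed NE: p = 0.4, q = 0.4

Work:
Check pure NE:
(Stag, Stag): (22, 22) - no unilateral deviation beneficial
(Hare, Hare): (13, 13) - no unilateral deviation beneficial
Mixed NE: P1 plays Stag with p = 0.4, P2 plays Stag with q = 0.4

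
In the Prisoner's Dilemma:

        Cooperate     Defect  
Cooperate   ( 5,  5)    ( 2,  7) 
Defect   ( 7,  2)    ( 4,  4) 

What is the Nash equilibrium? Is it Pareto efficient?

(Defect, Defect) is NE; not Pareto efficient

Work:
Defect dominates Cooperate for both players:
If P2 cooperates: Defect (7) > Cooperate (5)
If P2 defects: Defect (4) > Cooperate (2)
NE: (Defect, Defect) with payoff (4, 4)
But (Cooperate, Cooperate) = (5, 5) Pareto dominates (4, 4)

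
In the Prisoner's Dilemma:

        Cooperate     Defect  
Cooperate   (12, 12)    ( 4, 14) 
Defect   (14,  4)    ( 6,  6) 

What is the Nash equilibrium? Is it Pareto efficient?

(Defect, Defect) is NE; not Pareto efficient

Work:
Defect dominates Cooperate for both players:
If P2 cooperates: Defect (14) > Cooperate (12)
If P2 defects: Defect (6) > Cooperate (4)
NE: (Defect, Defect) with payoff (6, 6)
But (Cooperate, Cooperate) = (12, 12) Pareto dominates (6, 6)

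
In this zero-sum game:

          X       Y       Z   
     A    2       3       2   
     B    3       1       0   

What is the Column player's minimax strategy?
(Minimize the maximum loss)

Column should play Z, value = 2

Work:
Column player minimizes Row's maximum payoff:
Column X: max payoff to Row = 3
Column Y: max payoff to Row = 3
Column Z: max payoff to Row = 2
Minimum is 2, achieved by column Z.
Minimax strategy: Z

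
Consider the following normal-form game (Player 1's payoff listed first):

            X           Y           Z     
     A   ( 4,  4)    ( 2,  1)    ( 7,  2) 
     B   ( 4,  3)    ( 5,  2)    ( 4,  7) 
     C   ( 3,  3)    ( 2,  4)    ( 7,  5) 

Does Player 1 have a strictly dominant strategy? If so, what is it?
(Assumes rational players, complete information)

No strictly dominant strategy exists for Player 1

Work:
A strategy strictly dominates another if it gives a strictly higher payoff against every opponent action. Compare each pair of P1's strategies column-by-column:
  A vs B: [4 vs 4, 2 vs 5, 7 vs 4] → A does not strictly dominate B (column X: 4 ≤ 4)
  A vs C: [4 vs 3, 2 vs 2, 7 vs 7] → A does not strictly dominate C (column Y: 2 ≤ 2)
  B vs A: [4 vs 4, 5 vs 2, 4 vs 7] → B does not strictly dominate A (column X: 4 ≤ 4)
  B vs C: [4 vs 3, 5 vs 2, 4 vs 7] → B does not strictly dominate C (column Z: 4 ≤ 7)
  C vs A: [3 vs 4, 2 vs 2, 7 vs 7] → C does not strictly dominate A (column X: 3 ≤ 4)
  C vs B: [3 vs 4, 2 vs 5, 7 vs 4] → C does not strictly dominate B (column X: 3 ≤ 4)
No single strategy strictly dominates all others → no strictly dominant strategy.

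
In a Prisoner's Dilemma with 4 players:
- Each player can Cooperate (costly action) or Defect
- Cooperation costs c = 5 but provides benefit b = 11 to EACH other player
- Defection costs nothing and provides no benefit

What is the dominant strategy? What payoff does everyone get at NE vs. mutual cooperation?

Dominant: Defect; NE payoff = 0; Coop payoff = 28

Work:
Defect dominates (saves cost c = 5, benefit to others is external)
NE: All defect → everyone gets 0
If all cooperate: each receives (3)×11 - 5 = 28
Social dilemma: 28 > 0 but NE gives 0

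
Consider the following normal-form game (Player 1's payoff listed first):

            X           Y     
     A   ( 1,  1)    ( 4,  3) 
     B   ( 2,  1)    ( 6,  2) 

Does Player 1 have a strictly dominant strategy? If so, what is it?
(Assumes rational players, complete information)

Yes, Player 1's strictly dominant strategy is B

Work:
A strategy strictly dominates another if it gives a strictly higher payoff against every opponent action. Compare each pair of P1's strategies column-by-column:
  A vs B: [1 vs 2, 4 vs 6] → A does not strictly dominate B (column X: 1 ≤ 2)
  B vs A: [2 vs 1, 6 vs 4] → B strictly dominates A
B strictly dominates every other strategy → strictly dominant.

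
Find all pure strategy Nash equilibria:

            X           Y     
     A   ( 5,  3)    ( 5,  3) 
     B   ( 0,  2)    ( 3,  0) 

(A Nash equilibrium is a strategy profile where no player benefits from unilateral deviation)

Nash equilibrium: (A, X), (A, Y)

Work:
Best responses:
  P1 vs X: payoffs [5, 0] → best response A (payoff 5)
  P1 vs Y: payoffs [5, 3] → best response A (payoff 5)
  P2 vs A: payoffs [3, 3] → best response X/Y (payoff 3)
  P2 vs B: payoffs [2, 0] → best response X (payoff 2)
Mutual best responses: (A,X), (A,Y) → Nash equilibria.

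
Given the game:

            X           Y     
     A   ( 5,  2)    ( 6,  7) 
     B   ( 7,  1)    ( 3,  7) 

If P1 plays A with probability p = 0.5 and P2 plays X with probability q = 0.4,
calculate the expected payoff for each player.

E[P1] = 5.1, E[P2] = 4.8

Work:
E[P1] = p·q·π₁(A,X) + p·(1-q)·π₁(A,Y) + (1-p)·q·π₁(B,X) + (1-p)·(1-q)·π₁(B,Y)
= 0.5·0.4·5 + 0.5·0.6·6 + 0.5·0.4·7 + 0.5·0.6·3
= 5.1

E[P2] = 4.8 (similar calculation)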